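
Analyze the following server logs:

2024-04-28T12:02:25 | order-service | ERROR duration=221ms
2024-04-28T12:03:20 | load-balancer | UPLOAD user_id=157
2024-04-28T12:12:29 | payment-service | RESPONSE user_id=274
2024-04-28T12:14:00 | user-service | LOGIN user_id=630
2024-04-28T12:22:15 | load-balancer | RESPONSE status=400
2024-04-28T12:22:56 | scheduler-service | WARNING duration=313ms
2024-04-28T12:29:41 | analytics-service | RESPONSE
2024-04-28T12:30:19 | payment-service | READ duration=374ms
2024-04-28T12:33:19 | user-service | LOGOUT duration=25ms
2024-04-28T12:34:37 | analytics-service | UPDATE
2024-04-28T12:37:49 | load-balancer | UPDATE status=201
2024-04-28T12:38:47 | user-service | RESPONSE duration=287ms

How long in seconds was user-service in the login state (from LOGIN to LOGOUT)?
1159

To calculate state duration:

1. Find LOGIN event for user-service: 2024-04-28T12:14:00
2. Find LOGOUT event for user-service: 2024-04-28T12:33:19
3. Calculate duration: 2024-04-28T12:33:19 - 2024-04-28T12:14:00 = 1159 seconds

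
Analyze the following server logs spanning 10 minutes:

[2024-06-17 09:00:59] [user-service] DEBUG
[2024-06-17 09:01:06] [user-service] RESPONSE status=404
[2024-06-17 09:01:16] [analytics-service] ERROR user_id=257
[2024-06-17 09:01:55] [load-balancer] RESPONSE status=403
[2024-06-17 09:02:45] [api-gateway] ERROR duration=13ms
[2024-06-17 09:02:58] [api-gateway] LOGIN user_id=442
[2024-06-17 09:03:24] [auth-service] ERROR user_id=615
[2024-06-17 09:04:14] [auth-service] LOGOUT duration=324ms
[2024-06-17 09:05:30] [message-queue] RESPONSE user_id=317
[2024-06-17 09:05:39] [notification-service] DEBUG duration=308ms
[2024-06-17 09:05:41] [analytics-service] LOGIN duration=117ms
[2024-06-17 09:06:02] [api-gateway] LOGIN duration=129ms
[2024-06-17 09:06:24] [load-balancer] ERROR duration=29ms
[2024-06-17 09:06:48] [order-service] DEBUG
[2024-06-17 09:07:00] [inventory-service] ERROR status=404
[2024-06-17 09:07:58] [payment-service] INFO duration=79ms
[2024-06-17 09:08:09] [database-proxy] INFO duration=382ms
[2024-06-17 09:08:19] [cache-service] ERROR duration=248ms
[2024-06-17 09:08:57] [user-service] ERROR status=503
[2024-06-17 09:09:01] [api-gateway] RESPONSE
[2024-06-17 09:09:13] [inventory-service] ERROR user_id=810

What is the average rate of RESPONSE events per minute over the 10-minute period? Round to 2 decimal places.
0.4

To calculate the rate:

1. Count total RESPONSE events: 4
2. Total time period: 10 minutes
3. Rate = 4 / 10 = 0.4 events per minute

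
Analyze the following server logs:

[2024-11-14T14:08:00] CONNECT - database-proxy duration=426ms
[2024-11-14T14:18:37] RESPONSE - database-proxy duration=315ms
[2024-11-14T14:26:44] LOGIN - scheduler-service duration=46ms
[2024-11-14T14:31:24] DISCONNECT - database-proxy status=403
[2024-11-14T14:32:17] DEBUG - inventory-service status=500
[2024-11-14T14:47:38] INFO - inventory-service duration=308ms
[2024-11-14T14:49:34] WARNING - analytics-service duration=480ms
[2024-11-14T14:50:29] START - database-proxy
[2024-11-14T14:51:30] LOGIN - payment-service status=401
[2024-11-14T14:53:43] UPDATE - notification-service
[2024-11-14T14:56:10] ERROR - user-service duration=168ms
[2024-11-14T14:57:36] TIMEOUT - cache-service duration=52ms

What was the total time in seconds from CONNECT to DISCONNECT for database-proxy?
1404

To calculate state duration:

1. Find CONNECT event for database-proxy: 2024-11-14T14:08:00
2. Find DISCONNECT event for database-proxy: 2024-11-14T14:31:24
3. Calculate duration: 2024-11-14T14:31:24 - 2024-11-14T14:08:00 = 1404 seconds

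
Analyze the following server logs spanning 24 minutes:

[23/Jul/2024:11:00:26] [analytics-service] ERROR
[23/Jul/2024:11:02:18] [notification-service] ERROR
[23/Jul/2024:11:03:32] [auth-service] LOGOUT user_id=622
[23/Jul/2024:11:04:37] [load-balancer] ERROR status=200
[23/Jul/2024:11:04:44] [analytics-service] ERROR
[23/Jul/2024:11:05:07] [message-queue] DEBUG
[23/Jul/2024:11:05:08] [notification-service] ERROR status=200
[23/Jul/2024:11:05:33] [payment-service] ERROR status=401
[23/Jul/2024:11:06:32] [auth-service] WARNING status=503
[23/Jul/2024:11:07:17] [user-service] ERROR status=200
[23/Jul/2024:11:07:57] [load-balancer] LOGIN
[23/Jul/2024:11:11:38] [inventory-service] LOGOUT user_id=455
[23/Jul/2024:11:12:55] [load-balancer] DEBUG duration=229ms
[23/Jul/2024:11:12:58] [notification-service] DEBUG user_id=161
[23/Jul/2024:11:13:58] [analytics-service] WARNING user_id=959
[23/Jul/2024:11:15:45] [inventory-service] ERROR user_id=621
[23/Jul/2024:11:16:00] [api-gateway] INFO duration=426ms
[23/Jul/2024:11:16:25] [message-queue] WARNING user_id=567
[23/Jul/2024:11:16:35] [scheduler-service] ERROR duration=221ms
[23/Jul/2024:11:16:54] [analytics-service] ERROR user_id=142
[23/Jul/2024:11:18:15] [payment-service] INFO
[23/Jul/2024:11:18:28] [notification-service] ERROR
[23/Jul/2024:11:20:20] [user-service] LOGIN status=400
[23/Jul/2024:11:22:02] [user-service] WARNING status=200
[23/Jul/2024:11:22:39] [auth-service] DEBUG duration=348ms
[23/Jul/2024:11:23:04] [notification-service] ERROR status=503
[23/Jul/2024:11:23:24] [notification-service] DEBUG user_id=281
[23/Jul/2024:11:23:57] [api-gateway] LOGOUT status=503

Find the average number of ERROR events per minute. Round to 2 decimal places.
0.5

To calculate the rate:

1. Count total ERROR events: 12
2. Total time period: 24 minutes
3. Rate = 12 / 24 = 0.5 events per minute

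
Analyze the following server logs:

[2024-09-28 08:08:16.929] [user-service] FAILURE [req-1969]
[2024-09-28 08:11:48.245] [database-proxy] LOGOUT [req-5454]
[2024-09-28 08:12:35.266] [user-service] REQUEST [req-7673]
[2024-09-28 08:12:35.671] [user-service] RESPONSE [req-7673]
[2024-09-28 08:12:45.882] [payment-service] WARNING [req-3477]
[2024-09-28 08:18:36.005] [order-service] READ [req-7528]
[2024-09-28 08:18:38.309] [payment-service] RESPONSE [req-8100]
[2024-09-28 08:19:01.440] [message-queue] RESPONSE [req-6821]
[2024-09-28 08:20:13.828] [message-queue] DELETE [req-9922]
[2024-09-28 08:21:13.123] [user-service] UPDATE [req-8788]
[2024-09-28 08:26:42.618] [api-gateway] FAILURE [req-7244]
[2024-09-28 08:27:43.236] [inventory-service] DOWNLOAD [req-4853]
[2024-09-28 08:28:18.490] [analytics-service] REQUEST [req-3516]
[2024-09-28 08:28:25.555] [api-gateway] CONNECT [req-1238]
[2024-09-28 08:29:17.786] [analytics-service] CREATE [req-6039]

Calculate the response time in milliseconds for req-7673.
405

To calculate latency:

1. Find REQUEST with id req-7673: 2024-09-28 08:12:35.266
2. Find RESPONSE with id req-7673: 2024-09-28 08:12:35.671
3. Latency: 2024-09-28 08:12:35.671 - 2024-09-28 08:12:35.266 = 405ms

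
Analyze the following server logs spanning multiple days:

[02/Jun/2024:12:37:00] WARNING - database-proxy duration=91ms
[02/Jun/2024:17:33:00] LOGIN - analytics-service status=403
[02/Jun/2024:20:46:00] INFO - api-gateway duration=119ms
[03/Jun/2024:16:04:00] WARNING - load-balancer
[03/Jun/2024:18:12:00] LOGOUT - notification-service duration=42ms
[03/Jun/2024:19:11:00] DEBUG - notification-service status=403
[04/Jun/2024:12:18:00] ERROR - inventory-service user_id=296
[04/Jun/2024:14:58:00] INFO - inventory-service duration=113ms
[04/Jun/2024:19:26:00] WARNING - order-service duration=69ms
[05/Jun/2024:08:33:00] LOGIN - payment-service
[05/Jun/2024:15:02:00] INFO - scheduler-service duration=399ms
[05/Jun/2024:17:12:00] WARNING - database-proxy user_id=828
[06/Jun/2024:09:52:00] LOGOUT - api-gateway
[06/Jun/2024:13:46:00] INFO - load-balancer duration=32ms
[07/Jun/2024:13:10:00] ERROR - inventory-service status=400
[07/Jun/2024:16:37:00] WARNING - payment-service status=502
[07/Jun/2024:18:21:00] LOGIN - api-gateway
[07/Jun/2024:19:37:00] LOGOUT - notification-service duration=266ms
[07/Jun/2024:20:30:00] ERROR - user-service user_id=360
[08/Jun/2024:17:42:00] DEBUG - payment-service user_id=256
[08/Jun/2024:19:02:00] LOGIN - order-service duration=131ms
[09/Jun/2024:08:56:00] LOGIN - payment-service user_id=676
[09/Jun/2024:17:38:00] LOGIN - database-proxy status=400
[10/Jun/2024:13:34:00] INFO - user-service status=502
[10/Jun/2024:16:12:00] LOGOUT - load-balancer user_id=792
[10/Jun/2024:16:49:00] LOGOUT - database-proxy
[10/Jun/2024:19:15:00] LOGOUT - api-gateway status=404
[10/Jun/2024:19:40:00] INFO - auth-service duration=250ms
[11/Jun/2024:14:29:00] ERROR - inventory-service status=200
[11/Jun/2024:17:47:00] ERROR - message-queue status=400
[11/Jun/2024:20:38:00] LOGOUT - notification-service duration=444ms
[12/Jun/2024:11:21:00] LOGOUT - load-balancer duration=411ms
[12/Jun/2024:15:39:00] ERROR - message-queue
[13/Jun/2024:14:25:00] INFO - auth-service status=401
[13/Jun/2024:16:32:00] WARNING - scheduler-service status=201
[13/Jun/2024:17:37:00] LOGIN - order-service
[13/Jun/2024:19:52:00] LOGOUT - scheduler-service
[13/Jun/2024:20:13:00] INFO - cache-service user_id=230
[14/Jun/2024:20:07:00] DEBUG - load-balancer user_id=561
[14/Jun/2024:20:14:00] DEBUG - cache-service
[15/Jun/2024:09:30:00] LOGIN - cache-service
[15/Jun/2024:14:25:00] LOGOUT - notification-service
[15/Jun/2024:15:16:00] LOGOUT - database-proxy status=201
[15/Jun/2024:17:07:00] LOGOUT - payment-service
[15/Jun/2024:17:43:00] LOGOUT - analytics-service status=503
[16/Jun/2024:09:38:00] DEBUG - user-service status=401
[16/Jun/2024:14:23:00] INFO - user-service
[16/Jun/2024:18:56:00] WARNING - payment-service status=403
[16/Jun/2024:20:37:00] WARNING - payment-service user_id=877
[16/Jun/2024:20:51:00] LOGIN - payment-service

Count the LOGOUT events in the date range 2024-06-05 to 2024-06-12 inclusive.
7

To filter by date range:

1. Date range: 2024-06-05 through 2024-06-12, both dates inclusive
2. Filter for LOGOUT events whose date falls in this range
3. Count matching events: 7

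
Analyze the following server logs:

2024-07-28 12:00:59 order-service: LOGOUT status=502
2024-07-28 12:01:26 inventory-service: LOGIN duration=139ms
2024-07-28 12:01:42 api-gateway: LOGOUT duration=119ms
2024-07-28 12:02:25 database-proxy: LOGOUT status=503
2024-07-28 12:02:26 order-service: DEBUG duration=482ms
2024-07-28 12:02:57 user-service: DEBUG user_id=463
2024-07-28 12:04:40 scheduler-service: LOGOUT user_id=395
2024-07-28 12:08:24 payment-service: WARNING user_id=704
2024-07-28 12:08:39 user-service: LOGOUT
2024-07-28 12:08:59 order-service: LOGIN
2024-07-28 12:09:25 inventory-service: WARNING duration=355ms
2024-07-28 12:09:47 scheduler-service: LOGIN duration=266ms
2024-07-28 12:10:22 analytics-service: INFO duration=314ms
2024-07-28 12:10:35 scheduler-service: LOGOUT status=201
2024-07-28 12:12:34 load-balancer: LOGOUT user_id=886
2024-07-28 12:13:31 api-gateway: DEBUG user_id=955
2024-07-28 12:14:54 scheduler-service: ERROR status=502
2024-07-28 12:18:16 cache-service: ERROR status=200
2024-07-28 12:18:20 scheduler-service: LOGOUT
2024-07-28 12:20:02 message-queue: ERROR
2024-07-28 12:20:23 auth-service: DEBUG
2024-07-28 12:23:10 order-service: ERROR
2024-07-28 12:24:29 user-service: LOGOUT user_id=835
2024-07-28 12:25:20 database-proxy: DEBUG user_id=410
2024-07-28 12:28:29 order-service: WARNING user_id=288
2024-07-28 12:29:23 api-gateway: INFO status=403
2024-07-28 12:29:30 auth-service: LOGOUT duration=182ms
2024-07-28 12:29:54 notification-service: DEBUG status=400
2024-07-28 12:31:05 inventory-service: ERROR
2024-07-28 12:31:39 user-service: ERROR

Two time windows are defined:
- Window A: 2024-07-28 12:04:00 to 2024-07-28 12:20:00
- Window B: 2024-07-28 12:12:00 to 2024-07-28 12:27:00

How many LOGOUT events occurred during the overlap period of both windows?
2

To find overlap events:

1. Window A: 2024-07-28 12:04:00 to 2024-07-28 12:20:00
2. Window B: 2024-07-28 12:12:00 to 2024-07-28 12:27:00
3. Overlap period: 2024-07-28 12:12:00 to 2024-07-28 12:20:00
4. Count LOGOUT events in overlap: 2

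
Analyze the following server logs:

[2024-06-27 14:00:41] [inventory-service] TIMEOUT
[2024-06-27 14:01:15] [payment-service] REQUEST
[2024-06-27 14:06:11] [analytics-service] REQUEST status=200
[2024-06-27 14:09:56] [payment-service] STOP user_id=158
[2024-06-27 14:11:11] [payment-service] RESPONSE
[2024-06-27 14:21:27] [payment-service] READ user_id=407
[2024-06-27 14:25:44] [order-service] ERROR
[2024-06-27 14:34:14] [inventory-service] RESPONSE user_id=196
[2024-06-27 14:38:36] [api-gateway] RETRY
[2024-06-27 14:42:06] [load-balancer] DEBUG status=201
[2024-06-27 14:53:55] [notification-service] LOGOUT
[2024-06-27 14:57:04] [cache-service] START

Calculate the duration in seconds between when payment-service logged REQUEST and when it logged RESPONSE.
596

To find the time between events:

1. Locate the first REQUEST event for payment-service: 2024-06-27 14:01:15
2. Locate the first RESPONSE event for payment-service: 2024-06-27 14:11:11
3. Calculate the difference: 2024-06-27 14:11:11 - 2024-06-27 14:01:15 = 596 seconds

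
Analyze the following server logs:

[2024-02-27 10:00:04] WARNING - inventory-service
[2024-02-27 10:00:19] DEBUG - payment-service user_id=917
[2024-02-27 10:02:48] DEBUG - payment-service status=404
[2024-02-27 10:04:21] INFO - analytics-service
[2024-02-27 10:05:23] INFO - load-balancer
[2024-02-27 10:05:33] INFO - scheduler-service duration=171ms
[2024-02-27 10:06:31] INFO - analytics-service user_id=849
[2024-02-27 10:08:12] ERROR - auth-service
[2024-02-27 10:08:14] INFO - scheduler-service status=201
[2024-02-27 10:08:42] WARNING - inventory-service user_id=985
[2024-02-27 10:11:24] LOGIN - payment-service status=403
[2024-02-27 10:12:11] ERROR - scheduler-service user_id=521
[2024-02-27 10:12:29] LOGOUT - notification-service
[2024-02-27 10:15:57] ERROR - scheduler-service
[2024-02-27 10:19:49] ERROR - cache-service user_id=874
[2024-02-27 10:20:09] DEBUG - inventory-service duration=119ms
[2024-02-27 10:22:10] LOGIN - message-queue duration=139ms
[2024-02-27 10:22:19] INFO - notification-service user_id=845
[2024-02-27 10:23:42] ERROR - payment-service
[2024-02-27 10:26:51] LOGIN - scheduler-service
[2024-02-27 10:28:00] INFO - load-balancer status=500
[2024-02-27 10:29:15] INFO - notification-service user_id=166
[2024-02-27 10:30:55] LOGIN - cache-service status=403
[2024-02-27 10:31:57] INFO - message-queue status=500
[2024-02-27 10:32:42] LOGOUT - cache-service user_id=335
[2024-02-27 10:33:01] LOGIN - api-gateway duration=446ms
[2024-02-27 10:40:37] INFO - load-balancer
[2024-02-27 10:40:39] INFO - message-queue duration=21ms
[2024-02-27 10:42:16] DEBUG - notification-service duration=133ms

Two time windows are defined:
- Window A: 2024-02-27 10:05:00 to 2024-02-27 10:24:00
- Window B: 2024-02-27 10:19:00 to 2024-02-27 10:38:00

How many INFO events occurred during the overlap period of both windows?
1

To find overlap events:

1. Window A: 2024-02-27 10:05:00 to 2024-02-27 10:24:00
2. Window B: 2024-02-27 10:19:00 to 2024-02-27 10:38:00
3. Overlap period: 2024-02-27 10:19:00 to 2024-02-27 10:24:00
4. Count INFO events in overlap: 1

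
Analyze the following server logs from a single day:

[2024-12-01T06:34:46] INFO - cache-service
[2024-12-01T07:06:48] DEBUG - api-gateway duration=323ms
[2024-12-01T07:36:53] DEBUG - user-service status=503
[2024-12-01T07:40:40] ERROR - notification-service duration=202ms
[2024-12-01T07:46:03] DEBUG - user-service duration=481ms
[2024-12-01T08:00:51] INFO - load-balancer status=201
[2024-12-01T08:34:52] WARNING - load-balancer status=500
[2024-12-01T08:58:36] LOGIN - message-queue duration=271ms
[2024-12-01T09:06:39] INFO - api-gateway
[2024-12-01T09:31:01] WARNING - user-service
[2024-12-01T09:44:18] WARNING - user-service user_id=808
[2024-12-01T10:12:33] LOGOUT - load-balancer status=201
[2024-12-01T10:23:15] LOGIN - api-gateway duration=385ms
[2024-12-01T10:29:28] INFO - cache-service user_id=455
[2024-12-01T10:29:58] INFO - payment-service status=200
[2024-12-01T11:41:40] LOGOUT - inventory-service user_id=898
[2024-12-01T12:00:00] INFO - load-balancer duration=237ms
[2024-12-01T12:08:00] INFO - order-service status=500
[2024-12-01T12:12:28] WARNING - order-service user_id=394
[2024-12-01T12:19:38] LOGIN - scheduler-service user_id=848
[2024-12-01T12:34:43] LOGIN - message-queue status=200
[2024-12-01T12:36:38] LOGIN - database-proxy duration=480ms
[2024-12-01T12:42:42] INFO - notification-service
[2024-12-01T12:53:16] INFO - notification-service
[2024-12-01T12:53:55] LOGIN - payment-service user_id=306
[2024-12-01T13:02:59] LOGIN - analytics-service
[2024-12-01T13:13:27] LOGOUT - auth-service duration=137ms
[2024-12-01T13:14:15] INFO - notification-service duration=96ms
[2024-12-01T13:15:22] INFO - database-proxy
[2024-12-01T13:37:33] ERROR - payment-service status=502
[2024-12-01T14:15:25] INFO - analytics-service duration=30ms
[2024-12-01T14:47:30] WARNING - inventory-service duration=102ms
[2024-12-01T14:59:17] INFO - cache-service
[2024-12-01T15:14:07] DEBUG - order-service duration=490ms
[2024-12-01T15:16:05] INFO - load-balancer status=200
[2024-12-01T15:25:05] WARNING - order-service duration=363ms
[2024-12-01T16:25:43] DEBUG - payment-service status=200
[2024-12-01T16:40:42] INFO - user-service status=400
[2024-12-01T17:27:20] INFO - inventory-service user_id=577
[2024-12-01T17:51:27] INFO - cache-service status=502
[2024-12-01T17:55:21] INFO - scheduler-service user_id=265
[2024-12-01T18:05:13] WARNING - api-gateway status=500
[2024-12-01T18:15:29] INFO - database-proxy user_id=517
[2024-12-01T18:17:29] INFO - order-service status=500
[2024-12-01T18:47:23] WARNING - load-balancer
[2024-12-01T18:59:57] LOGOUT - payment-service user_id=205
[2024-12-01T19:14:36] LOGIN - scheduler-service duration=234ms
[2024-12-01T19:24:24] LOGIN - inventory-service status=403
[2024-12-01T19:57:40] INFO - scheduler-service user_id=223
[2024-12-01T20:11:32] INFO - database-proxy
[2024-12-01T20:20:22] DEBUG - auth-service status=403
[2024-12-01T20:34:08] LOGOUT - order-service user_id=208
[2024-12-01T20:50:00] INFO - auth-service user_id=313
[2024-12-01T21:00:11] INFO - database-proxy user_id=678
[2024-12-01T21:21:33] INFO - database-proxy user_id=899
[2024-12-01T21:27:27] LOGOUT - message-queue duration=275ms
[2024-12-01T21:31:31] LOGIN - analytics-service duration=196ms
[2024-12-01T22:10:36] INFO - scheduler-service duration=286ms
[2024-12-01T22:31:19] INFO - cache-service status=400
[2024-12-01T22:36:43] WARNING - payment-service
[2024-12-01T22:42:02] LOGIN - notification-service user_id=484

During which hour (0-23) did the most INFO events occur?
12

To find the peak hour:

1. Group all INFO events by hour
2. Count events in each hour
3. Find hour with maximum count
4. Peak hour: 12 (with 4 events)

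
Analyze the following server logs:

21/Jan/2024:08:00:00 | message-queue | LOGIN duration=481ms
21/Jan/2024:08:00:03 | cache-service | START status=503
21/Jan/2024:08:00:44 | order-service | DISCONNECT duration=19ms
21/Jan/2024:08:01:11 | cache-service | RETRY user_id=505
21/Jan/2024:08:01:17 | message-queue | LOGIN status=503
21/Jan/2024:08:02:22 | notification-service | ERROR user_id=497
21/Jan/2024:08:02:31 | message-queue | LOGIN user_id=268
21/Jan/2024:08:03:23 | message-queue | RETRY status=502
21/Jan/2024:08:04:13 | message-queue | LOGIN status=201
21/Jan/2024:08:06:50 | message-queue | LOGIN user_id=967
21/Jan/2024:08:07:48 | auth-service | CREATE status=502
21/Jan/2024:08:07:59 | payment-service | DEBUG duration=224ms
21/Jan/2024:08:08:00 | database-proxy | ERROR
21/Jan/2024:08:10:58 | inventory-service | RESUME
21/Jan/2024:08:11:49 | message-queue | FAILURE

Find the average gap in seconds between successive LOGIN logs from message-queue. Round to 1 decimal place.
102.5

To calculate average interval:

1. Find all LOGIN events for message-queue in order
2. Calculate time gaps between consecutive events
3. Compute mean of gaps: 410 / 4 = 102.5 seconds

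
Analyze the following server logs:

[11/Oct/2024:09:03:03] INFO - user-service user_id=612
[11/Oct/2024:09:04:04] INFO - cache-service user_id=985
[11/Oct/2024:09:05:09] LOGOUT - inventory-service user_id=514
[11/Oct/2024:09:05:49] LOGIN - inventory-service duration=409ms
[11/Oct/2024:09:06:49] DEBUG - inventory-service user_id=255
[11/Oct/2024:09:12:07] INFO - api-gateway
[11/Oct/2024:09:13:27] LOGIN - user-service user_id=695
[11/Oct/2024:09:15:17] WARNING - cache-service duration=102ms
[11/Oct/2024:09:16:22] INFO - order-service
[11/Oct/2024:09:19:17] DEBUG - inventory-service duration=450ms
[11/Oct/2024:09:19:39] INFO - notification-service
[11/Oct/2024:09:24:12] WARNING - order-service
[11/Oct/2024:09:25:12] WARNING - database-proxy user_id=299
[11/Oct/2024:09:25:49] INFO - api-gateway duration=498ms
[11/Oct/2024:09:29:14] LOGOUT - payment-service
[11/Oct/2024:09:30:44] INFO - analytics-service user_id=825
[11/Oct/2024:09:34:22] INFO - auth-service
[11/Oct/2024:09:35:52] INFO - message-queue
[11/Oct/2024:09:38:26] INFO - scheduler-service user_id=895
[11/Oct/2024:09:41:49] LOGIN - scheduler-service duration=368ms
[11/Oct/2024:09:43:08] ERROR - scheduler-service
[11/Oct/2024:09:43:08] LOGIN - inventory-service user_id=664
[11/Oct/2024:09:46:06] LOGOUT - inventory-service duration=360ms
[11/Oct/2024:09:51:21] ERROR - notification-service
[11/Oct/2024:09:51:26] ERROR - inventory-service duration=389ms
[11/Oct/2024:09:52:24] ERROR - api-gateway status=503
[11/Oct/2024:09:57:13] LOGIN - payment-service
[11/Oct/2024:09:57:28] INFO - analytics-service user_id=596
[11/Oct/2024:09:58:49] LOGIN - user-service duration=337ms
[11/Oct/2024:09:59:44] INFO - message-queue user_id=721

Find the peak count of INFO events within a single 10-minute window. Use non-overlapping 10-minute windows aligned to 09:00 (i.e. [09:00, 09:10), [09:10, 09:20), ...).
4

To find the burst window:

1. Divide the log period into non-overlapping 10-minute windows starting at 09:00
2. Count INFO events in each window
3. Find the window with maximum count
4. Maximum events in a window: 4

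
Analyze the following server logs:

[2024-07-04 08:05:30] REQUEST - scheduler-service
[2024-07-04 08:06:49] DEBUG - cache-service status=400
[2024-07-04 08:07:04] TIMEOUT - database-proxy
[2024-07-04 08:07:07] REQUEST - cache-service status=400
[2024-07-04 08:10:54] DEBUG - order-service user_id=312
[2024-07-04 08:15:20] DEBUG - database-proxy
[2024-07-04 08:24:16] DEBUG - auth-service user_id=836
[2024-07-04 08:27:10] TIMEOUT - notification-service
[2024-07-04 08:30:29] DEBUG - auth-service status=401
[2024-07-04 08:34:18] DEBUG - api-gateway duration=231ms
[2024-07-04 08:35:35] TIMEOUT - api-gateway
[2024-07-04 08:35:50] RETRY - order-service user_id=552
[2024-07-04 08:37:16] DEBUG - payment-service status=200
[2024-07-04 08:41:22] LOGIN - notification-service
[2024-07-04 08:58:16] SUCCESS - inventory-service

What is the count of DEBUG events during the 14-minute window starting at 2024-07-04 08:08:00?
2

To count events in the time window:

1. Window boundaries: 2024-07-04 08:08:00 to 2024-07-04 08:22:00
2. Filter for DEBUG events within this window
3. Count matching events: 2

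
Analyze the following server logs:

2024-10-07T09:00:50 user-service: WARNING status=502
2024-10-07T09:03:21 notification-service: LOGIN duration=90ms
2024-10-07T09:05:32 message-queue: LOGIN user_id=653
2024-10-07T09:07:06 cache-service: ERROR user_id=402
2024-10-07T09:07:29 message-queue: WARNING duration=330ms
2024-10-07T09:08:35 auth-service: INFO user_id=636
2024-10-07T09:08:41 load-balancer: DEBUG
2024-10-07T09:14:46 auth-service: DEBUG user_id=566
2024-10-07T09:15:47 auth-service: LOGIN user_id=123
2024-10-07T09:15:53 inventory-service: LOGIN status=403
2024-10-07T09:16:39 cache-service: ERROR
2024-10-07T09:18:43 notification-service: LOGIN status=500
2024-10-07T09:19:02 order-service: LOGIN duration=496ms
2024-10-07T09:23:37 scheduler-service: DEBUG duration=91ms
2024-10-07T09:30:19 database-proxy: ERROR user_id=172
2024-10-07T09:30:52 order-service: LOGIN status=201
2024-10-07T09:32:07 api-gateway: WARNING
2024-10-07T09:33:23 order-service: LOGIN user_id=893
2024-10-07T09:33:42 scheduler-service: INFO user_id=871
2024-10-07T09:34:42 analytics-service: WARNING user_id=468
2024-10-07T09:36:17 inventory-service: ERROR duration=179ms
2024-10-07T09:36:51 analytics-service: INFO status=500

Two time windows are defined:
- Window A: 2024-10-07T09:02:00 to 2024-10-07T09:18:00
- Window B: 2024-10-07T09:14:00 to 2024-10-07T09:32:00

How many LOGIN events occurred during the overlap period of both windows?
2

To find overlap events:

1. Window A: 2024-10-07T09:02:00 to 2024-10-07T09:18:00
2. Window B: 2024-10-07T09:14:00 to 2024-10-07T09:32:00
3. Overlap period: 2024-10-07T09:14:00 to 2024-10-07T09:18:00
4. Count LOGIN events in overlap: 2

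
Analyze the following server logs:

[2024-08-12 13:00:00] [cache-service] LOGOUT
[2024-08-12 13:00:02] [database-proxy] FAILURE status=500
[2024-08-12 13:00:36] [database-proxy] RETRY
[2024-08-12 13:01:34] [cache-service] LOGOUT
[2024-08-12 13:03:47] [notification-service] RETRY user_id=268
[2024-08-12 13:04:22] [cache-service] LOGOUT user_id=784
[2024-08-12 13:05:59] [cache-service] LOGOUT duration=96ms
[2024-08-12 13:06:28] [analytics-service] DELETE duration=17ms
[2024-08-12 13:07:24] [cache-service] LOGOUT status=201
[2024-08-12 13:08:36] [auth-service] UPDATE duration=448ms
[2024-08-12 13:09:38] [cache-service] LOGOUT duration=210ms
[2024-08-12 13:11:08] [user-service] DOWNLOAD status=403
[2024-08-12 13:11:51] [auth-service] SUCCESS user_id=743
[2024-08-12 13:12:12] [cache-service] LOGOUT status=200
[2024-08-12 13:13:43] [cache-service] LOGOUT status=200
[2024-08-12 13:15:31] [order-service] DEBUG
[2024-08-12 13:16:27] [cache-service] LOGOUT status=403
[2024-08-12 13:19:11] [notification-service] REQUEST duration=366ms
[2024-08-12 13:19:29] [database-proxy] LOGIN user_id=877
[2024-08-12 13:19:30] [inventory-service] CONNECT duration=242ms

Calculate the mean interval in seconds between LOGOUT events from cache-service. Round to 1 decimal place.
123.4

To calculate average interval:

1. Find all LOGOUT events for cache-service in order
2. Calculate time gaps between consecutive events
3. Compute mean of gaps: 987 / 8 = 123.4 seconds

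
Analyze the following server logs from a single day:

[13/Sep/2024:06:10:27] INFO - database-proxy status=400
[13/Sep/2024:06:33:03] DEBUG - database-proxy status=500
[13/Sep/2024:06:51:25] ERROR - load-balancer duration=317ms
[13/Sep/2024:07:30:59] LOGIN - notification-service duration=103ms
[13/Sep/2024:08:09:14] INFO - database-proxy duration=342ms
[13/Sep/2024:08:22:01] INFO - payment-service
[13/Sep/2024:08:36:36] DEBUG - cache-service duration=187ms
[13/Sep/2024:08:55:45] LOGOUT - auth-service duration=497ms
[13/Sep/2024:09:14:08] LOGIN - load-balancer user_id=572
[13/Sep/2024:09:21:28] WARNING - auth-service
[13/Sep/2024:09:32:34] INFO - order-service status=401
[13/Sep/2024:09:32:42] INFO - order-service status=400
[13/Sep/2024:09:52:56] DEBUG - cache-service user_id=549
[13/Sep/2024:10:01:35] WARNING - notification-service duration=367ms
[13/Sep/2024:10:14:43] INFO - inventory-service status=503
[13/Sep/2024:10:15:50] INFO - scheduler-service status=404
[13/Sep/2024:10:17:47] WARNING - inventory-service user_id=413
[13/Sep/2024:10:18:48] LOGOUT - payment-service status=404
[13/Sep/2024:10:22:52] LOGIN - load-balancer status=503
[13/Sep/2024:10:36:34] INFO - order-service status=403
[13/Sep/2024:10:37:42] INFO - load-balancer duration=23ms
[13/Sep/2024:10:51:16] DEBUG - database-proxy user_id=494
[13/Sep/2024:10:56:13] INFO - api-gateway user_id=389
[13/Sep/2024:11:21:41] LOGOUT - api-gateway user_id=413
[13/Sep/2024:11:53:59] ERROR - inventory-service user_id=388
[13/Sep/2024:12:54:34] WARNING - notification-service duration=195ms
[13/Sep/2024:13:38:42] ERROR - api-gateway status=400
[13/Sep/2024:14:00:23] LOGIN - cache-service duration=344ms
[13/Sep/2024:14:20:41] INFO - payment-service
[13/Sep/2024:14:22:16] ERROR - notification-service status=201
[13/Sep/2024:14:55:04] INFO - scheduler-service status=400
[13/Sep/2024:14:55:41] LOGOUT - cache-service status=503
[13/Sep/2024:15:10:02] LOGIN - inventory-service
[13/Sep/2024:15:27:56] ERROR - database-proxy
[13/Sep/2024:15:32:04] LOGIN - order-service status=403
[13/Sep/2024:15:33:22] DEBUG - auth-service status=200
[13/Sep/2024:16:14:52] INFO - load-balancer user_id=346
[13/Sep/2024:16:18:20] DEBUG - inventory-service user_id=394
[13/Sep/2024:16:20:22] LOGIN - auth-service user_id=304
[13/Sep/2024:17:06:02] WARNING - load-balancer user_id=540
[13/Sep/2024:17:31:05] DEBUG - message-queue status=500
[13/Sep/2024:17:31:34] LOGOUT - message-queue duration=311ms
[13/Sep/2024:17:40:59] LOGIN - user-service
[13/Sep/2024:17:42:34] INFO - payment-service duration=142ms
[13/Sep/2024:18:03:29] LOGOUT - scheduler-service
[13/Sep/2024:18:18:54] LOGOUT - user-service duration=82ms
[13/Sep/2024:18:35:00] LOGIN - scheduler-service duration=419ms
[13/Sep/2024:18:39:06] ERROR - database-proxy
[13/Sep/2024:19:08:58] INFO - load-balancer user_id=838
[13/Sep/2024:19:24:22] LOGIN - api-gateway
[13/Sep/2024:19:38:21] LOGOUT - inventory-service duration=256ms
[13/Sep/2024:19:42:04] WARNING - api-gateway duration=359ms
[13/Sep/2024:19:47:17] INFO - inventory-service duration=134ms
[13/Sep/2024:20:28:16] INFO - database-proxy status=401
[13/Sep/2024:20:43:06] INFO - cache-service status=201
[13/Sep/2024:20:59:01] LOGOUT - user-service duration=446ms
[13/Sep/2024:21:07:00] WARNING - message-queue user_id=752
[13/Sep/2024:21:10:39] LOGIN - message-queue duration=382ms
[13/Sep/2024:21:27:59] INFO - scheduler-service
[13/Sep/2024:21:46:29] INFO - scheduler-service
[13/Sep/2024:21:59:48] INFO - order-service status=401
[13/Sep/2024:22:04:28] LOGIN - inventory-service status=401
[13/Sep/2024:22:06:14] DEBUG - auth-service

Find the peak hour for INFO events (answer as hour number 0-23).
10

To find the peak hour:

1. Group all INFO events by hour
2. Count events in each hour
3. Find hour with maximum count
4. Peak hour: 10 (with 5 events)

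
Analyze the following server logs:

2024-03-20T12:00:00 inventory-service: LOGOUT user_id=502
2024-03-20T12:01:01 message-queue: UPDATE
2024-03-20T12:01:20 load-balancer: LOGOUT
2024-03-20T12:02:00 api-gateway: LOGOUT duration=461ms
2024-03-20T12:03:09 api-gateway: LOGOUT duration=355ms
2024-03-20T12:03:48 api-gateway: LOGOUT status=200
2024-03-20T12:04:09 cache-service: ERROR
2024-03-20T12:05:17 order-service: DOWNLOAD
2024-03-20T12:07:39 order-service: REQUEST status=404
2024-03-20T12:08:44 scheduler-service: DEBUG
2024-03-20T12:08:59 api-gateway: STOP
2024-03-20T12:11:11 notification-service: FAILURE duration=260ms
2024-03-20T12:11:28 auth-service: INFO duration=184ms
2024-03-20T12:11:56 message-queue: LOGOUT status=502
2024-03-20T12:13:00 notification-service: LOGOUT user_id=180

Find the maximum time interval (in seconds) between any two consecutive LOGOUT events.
488

To find the longest gap:

1. Extract all LOGOUT events in chronological order
2. Calculate time differences between consecutive events
3. Find the maximum difference
4. Longest gap: 488 seconds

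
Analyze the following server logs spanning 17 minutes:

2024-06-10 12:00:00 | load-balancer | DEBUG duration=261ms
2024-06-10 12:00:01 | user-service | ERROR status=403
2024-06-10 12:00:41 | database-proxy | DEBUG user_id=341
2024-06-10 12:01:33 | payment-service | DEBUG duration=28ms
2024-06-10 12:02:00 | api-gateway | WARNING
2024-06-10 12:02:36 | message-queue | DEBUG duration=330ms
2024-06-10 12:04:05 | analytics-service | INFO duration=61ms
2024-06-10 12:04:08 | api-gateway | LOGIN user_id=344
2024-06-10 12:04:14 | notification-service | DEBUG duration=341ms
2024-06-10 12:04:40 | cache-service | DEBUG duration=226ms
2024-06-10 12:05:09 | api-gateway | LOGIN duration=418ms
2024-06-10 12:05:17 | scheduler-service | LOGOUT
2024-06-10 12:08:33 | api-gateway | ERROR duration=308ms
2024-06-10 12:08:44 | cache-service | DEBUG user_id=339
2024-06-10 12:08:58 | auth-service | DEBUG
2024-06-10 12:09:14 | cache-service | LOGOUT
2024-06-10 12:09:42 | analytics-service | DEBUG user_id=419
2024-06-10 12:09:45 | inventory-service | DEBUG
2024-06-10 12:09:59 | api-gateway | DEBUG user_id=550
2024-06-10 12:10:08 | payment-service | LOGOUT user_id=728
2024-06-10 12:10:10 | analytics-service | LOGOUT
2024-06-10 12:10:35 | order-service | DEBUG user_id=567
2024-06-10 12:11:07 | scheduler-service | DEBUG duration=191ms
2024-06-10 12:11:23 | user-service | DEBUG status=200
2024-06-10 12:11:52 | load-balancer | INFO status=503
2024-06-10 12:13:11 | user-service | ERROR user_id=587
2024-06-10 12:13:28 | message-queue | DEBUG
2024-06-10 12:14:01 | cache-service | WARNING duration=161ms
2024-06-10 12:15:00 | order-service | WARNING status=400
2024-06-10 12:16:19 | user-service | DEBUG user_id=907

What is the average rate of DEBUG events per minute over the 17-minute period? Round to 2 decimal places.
0.94

To calculate the rate:

1. Count total DEBUG events: 16
2. Total time period: 17 minutes
3. Rate = 16 / 17 = 0.94 events per minute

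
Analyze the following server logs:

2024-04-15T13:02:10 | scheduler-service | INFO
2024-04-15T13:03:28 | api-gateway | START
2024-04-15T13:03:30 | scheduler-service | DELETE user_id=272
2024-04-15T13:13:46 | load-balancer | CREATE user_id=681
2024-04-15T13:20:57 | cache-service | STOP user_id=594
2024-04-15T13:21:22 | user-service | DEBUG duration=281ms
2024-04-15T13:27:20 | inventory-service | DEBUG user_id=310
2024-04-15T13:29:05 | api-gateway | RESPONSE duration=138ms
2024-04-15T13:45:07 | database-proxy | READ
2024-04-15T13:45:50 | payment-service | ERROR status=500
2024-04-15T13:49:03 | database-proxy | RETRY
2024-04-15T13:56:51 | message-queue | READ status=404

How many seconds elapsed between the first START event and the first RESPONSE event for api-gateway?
1537

To find the time between events:

1. Locate the first START event for api-gateway: 2024-04-15T13:03:28
2. Locate the first RESPONSE event for api-gateway: 2024-04-15T13:29:05
3. Calculate the difference: 2024-04-15T13:29:05 - 2024-04-15T13:03:28 = 1537 seconds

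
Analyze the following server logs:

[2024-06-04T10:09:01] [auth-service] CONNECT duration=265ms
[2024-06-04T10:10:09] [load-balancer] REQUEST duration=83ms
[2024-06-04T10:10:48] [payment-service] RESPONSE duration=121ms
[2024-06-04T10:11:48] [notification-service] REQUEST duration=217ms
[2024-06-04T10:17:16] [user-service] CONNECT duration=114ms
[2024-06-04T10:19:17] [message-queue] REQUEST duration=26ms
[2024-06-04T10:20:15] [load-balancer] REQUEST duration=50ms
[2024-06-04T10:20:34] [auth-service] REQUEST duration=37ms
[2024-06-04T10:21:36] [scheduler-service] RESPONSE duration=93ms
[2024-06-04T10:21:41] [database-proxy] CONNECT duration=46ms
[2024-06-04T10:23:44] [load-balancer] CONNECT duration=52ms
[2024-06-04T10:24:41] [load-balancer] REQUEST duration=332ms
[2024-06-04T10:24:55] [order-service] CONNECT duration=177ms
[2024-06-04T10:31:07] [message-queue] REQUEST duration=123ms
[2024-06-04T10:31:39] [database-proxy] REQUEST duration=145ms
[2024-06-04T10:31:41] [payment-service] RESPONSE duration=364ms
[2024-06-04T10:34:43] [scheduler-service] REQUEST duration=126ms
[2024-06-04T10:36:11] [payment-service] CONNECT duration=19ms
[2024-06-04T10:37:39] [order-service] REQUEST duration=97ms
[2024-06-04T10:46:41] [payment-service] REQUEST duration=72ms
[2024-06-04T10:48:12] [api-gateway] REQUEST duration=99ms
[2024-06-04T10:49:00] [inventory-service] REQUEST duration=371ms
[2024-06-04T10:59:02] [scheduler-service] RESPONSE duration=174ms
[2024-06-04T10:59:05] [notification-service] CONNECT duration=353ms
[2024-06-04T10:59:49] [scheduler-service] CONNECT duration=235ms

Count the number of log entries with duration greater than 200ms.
7

To count timeouts:

1. Threshold: 200ms
2. Extract duration from each log entry
3. Count entries where duration > 200
4. Timeout count: 7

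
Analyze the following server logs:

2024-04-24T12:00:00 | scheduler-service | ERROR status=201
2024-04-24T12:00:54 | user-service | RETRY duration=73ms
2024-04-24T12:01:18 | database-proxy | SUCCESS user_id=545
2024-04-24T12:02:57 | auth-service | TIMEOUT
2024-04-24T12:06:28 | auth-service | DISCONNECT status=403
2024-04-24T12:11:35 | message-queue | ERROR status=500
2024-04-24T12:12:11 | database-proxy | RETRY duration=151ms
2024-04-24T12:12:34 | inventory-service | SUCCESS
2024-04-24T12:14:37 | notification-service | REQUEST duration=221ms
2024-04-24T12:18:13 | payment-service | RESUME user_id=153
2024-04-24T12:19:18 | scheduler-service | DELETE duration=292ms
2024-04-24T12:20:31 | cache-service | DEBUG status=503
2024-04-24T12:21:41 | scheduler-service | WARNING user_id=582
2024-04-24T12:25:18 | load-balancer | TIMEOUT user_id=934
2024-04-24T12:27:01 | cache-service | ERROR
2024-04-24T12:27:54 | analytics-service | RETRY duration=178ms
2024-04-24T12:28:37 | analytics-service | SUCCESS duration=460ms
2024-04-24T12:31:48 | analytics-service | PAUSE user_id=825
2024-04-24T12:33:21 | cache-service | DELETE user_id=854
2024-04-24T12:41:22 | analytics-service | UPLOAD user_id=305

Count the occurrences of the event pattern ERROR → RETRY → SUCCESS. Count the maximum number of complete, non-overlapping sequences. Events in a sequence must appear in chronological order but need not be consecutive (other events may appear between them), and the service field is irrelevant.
3

To count sequences:

1. Look for pattern: ERROR → RETRY → SUCCESS
2. Greedily scan the log in chronological order, matching each sequence element in turn (ignoring service)
3. Each time the full pattern completes, increment the count and restart matching from the next event
4. Complete non-overlapping sequences found: 3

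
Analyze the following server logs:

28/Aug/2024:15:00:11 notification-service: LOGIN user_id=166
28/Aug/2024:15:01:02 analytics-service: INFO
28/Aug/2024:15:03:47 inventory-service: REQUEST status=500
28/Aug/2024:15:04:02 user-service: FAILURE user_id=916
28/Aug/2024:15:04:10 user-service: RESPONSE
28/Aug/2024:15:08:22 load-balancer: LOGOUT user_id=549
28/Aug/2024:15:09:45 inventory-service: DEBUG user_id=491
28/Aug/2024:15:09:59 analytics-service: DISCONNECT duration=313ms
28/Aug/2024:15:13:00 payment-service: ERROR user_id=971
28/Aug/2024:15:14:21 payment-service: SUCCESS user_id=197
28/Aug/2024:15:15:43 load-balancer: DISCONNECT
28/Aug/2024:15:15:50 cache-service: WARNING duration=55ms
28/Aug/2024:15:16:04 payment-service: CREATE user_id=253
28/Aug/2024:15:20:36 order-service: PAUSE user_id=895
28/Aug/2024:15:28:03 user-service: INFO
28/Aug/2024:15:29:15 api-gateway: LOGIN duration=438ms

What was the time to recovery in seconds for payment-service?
81

To calculate recovery time:

1. Find ERROR event for payment-service: 28/Aug/2024:15:13:00
2. Find next SUCCESS event for payment-service: 28/Aug/2024:15:14:21
3. Recovery time: 28/Aug/2024:15:14:21 - 28/Aug/2024:15:13:00 = 81 seconds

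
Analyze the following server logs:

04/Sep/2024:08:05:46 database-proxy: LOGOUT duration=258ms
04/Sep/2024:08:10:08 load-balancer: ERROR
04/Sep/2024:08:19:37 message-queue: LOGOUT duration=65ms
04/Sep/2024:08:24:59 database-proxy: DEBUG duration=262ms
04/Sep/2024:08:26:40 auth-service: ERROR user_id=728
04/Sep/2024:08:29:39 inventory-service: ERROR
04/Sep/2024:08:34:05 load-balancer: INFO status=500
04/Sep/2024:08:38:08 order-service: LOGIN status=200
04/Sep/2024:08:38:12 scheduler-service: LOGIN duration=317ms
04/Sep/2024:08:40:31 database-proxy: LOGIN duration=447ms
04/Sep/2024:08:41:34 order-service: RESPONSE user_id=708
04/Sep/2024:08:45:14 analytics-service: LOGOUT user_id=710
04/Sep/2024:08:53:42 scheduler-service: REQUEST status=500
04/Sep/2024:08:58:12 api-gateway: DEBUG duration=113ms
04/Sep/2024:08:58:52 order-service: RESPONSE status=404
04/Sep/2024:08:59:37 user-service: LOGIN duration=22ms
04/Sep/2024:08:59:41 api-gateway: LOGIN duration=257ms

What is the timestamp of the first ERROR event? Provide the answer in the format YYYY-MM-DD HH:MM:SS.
2024-09-04 08:10:08

To find the first event:

1. Filter for all ERROR events
2. Sort by timestamp
3. Select the first one
4. Timestamp: 2024-09-04 08:10:08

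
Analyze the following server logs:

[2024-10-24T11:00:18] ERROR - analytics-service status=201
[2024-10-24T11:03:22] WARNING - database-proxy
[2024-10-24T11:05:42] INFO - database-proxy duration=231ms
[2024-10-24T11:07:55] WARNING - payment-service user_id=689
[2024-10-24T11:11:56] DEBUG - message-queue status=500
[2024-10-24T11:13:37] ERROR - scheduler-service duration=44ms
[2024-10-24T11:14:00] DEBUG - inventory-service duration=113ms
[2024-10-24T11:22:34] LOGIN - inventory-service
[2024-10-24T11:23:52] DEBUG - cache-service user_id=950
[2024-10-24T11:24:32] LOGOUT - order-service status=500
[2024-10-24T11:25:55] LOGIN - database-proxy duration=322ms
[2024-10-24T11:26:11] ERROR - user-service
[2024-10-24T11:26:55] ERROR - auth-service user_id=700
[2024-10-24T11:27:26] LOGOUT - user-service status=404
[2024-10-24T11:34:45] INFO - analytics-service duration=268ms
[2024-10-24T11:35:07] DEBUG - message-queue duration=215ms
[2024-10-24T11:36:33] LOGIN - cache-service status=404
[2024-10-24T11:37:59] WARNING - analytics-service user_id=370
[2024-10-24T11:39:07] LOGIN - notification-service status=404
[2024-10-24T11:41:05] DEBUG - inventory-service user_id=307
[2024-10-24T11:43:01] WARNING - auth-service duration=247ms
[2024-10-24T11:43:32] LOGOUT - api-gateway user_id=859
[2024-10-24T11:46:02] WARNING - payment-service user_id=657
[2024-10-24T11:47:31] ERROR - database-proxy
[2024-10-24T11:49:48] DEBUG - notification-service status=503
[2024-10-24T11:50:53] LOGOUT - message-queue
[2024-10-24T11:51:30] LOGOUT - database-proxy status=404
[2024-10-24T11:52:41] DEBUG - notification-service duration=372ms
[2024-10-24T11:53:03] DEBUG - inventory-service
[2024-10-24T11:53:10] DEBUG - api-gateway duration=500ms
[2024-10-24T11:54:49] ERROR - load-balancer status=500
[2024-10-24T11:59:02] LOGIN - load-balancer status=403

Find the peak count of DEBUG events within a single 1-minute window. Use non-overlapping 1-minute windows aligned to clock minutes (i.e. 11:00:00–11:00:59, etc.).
2

To find the burst window:

1. Divide the log period into non-overlapping 1-minute windows starting at 11:00
2. Count DEBUG events in each window
3. Find the window with maximum count
4. Maximum events in a window: 2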